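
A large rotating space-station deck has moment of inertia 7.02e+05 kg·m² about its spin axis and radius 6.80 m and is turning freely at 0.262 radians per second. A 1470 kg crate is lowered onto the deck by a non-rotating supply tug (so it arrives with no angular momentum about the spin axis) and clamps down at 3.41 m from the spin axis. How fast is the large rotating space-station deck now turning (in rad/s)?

ω_f ≈ 0.256 rad/s

The added mass arrives with no angular momentum about the spin axis, and any external torque about the spin axis is negligible, so the system's angular momentum is conserved.
Added inertia Σmr² = (1470)(3.41)² = 17090 kg·m²; I_f = 7.020e+05 + 17090 = 7.191e+05 kg·m².
ω_f = I_p ω_i / I_f = (7.020e+05)(0.262) / 7.191e+05 = 0.2558 rad/s.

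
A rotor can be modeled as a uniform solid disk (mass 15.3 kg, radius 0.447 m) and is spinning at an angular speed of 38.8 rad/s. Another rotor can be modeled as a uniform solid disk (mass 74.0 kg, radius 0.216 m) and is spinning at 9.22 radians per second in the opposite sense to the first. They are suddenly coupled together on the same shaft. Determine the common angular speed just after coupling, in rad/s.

No external torque acts about the common axis, so total angular momentum is conserved.
Moments of inertia: I_A = ½(15.3)(0.447)² = 1.529 kg·m²; I_B = ½(74.0)(0.216)² = 1.726 kg·m².
Taking A's sense as positive: L = (1.529)(38.8) − (1.726)(9.22) = 43.39 kg·m²·rad/s.
Combined I = 1.529 + 1.726 = 3.255 kg·m².
ω_f = L / I = 43.39 / 3.255 = 13.33 rad/s.

|ω_f| ≈ 13.3 rad/s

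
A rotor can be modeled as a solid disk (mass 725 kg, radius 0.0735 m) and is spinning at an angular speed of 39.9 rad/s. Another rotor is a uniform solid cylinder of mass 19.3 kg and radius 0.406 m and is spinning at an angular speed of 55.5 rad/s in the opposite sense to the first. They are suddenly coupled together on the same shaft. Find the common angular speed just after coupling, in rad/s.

No external torque acts about the common axis, so total angular momentum is conserved.
Moments of inertia: I_A = ½(725)(0.0735)² = 1.958 kg·m²; I_B = ½(19.3)(0.406)² = 1.591 kg·m².
Taking A's sense as positive: L = (1.958)(39.9) − (1.591)(55.5) = -10.15 kg·m²·rad/s.
Combined I = 1.958 + 1.591 = 3.549 kg·m².
ω_f = L / I = -10.15 / 3.549 = -2.859 rad/s.

|ω_f| ≈ 2.86 rad/s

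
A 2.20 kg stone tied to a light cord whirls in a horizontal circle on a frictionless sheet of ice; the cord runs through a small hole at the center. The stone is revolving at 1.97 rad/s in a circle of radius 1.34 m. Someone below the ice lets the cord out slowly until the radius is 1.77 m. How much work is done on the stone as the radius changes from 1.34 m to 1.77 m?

W ≈ -3.27 J

The constraining force is radial, so m r² ω about the center is conserved.
ω₂ = ω₁ (r₁/r₂)² = (1.97)(1.34/1.77)² = 1.129 rad/s.
W = ΔKE = ½m(v₂² − v₁²) = -3.272 J.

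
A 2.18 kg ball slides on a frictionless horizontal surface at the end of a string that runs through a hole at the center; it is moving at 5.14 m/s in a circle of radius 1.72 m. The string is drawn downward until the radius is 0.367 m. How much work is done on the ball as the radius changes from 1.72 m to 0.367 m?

W ≈ 604 J

The only horizontal force on the mass is along the cord (radial), so it exerts no torque about the hole and angular momentum m v r is conserved.
v₂ = v₁ r₁ / r₂ = (5.14)(1.72) / (0.367) = 24.09 m/s.
W = ΔKE = ½m(v₂² − v₁²) = 603.7 J.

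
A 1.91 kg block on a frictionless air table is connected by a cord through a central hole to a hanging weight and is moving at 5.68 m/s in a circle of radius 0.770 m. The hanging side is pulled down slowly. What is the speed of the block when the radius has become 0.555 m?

v₂ ≈ 7.88 m/s

Central (radial) force ⇒ zero torque about the center ⇒ m v r is constant.
v₂ = v₁ r₁ / r₂ = (5.68)(0.770) / (0.555) = 7.880 m/s.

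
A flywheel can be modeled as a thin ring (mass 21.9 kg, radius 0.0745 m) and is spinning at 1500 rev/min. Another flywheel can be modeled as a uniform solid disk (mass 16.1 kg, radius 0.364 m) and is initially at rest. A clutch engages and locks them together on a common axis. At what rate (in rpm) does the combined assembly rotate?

|ω_f| ≈ 153 rpm

No external torque acts about the common axis, so total angular momentum is conserved.
Moments of inertia: I_A = (21.9)(0.0745)² = 0.1216 kg·m²; I_B = ½(16.1)(0.364)² = 1.067 kg·m².
Taking A's sense as positive: L = (0.1216)(1500) = 182.3 kg·m²·rpm.
Combined I = 0.1216 + 1.067 = 1.188 kg·m².
ω_f = L / I = 182.3 / 1.188 = 153.5 rpm.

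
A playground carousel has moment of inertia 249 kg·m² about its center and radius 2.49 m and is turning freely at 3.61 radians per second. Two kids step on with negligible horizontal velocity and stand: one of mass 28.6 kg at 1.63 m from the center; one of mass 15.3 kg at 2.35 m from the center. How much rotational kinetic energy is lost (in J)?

No external torque acts about the center; L_before = L_after.
Added inertia Σmr² = (28.6)(1.63)² + (15.3)(2.35)² = 160.5 kg·m²; I_f = 249.0 + 160.5 = 409.5 kg·m².
ω_f = I_p ω_i / I_f = (249.0)(3.61) / 409.5 = 2.195 rad/s.
KE_i = ½(249.0)(3.610 rad/s)² = 1622 J; KE_f = ½(409.5)(2.195)² = 986.6 J.

energy lost ≈ 636 J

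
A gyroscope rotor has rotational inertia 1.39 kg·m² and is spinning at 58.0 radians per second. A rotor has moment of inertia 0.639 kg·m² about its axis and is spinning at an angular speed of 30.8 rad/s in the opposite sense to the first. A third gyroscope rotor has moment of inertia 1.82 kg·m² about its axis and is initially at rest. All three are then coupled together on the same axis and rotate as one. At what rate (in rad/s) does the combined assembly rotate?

No external torque acts about the common axis, so total angular momentum is conserved.
Taking A's sense as positive: L = (1.390)(58.0) − (0.6390)(30.8) = 60.94 kg·m²·rad/s.
Combined I = 1.390 + 0.6390 + 1.820 = 3.849 kg·m².
ω_f = L / I = 60.94 / 3.849 = 15.83 rad/s.

|ω_f| ≈ 15.8 rad/s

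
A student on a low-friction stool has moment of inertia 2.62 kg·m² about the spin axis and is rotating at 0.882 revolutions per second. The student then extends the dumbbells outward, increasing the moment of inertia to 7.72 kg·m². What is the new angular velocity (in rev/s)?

Angular momentum about the spin axis is conserved since the torque about it is zero.
ω₂ = I₁ω₁ / I₂ = (2.620)(0.882 rev/s) / (7.720) = 0.2993 rev/s.

ω₂ ≈ 0.299 rev/s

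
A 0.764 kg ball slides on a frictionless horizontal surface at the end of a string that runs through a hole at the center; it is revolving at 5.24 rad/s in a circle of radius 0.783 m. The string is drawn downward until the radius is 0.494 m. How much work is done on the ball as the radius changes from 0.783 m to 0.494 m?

The constraining force is radial, so m r² ω about the center is conserved.
ω₂ = ω₁ (r₁/r₂)² = (5.24)(0.783/0.494)² = 13.16 rad/s.
W = ΔKE = ½m(v₂² − v₁²) = 9.725 J.

W ≈ 9.72 J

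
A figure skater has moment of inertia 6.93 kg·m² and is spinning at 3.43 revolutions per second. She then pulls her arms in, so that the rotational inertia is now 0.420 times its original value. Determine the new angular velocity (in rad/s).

ω₂ ≈ 51.3 rad/s

Angular momentum about the spin axis is conserved since the torque about it is zero.
I₂ = 0.420 × 6.93 = 2.911 kg·m².
ω₂ = I₁ω₁ / I₂ = (6.930)(3.43 rev/s) / (2.911) = 8.167 rev/s = 51.31 rad/s.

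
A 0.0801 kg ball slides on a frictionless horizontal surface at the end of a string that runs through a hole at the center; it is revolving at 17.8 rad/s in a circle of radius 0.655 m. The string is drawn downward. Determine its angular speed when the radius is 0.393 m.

No torque about the axis ⇒ m r₁² ω₁ = m r₂² ω₂.
ω₂ = ω₁ (r₁/r₂)² = (17.8)(0.655/0.393)² = 49.44 rad/s.

ω₂ ≈ 49.4 rad/s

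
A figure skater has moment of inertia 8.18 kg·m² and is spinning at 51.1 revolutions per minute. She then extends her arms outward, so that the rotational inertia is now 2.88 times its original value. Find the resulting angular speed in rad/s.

ω₂ ≈ 1.86 rad/s

Angular momentum about the spin axis is conserved since the torque about it is zero.
I₂ = 2.88 × 8.18 = 23.56 kg·m².
ω₂ = I₁ω₁ / I₂ = (8.180)(51.1 rpm) / (23.56) = 17.74 rpm = 1.858 rad/s.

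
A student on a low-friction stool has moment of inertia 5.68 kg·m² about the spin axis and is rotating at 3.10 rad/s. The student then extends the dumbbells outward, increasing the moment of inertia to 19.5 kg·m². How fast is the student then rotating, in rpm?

ω₂ ≈ 8.62 rpm

No external torque acts about the spin axis, so angular momentum is conserved.
ω₂ = I₁ω₁ / I₂ = (5.680)(3.10 rad/s) / (19.50) = 0.9030 rad/s = 8.623 rpm.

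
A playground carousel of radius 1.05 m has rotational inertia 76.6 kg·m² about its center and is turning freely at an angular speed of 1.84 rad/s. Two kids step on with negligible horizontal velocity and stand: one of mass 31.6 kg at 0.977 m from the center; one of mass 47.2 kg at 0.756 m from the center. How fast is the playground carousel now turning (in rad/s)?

ω_f ≈ 1.05 rad/s

No external torque acts about the center; L_before = L_after.
Added inertia Σmr² = (31.6)(0.977)² + (47.2)(0.756)² = 57.14 kg·m²; I_f = 76.60 + 57.14 = 133.7 kg·m².
ω_f = I_p ω_i / I_f = (76.60)(1.84) / 133.7 = 1.054 rad/s.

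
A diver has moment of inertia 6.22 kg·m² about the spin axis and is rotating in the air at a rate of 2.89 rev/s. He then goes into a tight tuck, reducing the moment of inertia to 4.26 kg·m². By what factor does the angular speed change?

Angular momentum about the spin axis is conserved since the torque about it is zero.
ω₂/ω₁ = I₁/I₂ = 6.220 / 4.260 = 1.460.

ω₂/ω₁ ≈ 1.46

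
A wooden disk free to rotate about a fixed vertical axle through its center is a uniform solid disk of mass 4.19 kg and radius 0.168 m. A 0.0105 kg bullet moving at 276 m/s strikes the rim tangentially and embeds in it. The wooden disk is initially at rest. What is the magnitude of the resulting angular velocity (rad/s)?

|ω_f| ≈ 8.19 rad/s

About the axle the impulsive forces during the collision are internal, so angular momentum about that axis is conserved.
I_p = ½(4.19)(0.168)² = 0.05913 kg·m². Taking the sense of the bullet's angular momentum as positive, L_{bullet} = m v R = (0.0105)(276)(0.168) = 0.4869 kg·m²/s.
L_i = 0 + 0.4869 = 0.4869 kg·m²/s.
After sticking, I_f = I_p + m R² = 0.05913 + (0.0105)(0.168)² = 0.05943 kg·m².
ω_f = L_i / I_f = 0.4869 / 0.05943 = 8.193 rad/s.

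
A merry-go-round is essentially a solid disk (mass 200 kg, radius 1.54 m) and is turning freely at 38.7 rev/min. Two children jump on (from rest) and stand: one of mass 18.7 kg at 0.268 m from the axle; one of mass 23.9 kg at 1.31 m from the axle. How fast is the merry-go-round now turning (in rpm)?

ω_f ≈ 32.8 rpm

No external torque acts about the axle; L_before = L_after.
I_p = ½(200)(1.54)² = 237.2 kg·m².
Added inertia Σmr² = (18.7)(0.268)² + (23.9)(1.31)² = 42.36 kg·m²; I_f = 237.2 + 42.36 = 279.5 kg·m².
ω_f = I_p ω_i / I_f = (237.2)(38.7) / 279.5 = 32.84 rpm.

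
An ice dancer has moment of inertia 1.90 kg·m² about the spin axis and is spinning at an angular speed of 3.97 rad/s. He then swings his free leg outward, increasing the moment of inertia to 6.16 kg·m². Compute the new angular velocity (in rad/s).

Angular momentum about the spin axis is conserved since the torque about it is zero.
ω₂ = I₁ω₁ / I₂ = (1.900)(3.97 rad/s) / (6.160) = 1.225 rad/s.

ω₂ ≈ 1.22 rad/s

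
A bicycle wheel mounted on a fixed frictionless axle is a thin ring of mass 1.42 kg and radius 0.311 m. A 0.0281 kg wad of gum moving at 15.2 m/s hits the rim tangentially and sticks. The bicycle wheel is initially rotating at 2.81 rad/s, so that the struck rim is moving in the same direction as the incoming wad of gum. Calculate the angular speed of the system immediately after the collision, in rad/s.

|ω_f| ≈ 3.70 rad/s

The axle reaction passes through the axle and exerts no torque about it; angular momentum about the axle is conserved through the impact.
I_p = (1.42)(0.311)² = 0.1373 kg·m². Taking the sense of the wad of gum's angular momentum as positive, L_{wad} = m v R = (0.0281)(15.2)(0.311) = 0.1328 kg·m²/s.
L_i = +I_p ω_p + m v R = +(0.1373)(2.81) + 0.1328 = 0.5188 kg·m²/s.
After sticking, I_f = I_p + m R² = 0.1373 + (0.0281)(0.311)² = 0.1401 kg·m².
ω_f = L_i / I_f = 0.5188 / 0.1401 = 3.704 rad/s.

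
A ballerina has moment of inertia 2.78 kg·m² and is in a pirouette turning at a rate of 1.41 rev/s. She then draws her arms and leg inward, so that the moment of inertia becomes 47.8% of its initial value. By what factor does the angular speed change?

ω₂/ω₁ ≈ 2.09

Angular momentum about the spin axis is conserved since the torque about it is zero.
I₂ = 0.478 × 2.78 = 1.329 kg·m².
ω₂/ω₁ = I₁/I₂ = 2.780 / 1.329 = 2.092.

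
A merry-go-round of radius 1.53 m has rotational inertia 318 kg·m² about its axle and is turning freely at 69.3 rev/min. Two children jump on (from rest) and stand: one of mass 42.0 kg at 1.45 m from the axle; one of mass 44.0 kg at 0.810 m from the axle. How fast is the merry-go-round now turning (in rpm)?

No external torque acts about the axle; L_before = L_after.
Added inertia Σmr² = (42.0)(1.45)² + (44.0)(0.810)² = 117.2 kg·m²; I_f = 318.0 + 117.2 = 435.2 kg·m².
ω_f = I_p ω_i / I_f = (318.0)(69.3) / 435.2 = 50.64 rpm.

ω_f ≈ 50.6 rpm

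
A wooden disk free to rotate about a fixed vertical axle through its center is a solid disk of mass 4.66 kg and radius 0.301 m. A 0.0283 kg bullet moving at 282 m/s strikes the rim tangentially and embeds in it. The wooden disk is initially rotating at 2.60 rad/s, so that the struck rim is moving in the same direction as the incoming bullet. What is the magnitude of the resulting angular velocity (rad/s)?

The axle reaction passes through the axle and exerts no torque about it; angular momentum about the axle is conserved through the impact.
I_p = ½(4.66)(0.301)² = 0.2111 kg·m². Taking the sense of the bullet's angular momentum as positive, L_{bullet} = m v R = (0.0283)(282)(0.301) = 2.402 kg·m²/s.
L_i = +I_p ω_p + m v R = +(0.2111)(2.60) + 2.402 = 2.951 kg·m²/s.
After sticking, I_f = I_p + m R² = 0.2111 + (0.0283)(0.301)² = 0.2137 kg·m².
ω_f = L_i / I_f = 2.951 / 0.2137 = 13.81 rad/s.

|ω_f| ≈ 13.8 rad/s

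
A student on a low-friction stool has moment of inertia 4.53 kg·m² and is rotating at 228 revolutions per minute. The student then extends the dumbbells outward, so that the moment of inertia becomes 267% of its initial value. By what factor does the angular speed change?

Angular momentum about the spin axis is conserved since the torque about it is zero.
I₂ = 2.67 × 4.53 = 12.10 kg·m².
ω₂/ω₁ = I₁/I₂ = 4.530 / 12.10 = 0.3745.

ω₂/ω₁ ≈ 0.375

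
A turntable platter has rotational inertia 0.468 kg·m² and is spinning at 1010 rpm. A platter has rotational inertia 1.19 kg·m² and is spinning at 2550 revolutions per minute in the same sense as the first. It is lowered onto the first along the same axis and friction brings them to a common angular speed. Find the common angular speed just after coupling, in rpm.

|ω_f| ≈ 2120 rpm

No external torque acts about the common axis, so total angular momentum is conserved.
Taking A's sense as positive: L = (0.4680)(1010) + (1.190)(2550) = 3507 kg·m²·rpm.
Combined I = 0.4680 + 1.190 = 1.658 kg·m².
ω_f = L / I = 3507 / 1.658 = 2115 rpm.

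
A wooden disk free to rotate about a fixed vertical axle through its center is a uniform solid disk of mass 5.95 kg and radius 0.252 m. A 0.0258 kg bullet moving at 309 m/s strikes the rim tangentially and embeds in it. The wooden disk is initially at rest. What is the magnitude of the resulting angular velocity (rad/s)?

The axle reaction passes through the axle and exerts no torque about it; angular momentum about the axle is conserved through the impact.
I_p = ½(5.95)(0.252)² = 0.1889 kg·m². Taking the sense of the bullet's angular momentum as positive, L_{bullet} = m v R = (0.0258)(309)(0.252) = 2.009 kg·m²/s.
L_i = 0 + 2.009 = 2.009 kg·m²/s.
After sticking, I_f = I_p + m R² = 0.1889 + (0.0258)(0.252)² = 0.1906 kg·m².
ω_f = L_i / I_f = 2.009 / 0.1906 = 10.54 rad/s.

|ω_f| ≈ 10.5 rad/s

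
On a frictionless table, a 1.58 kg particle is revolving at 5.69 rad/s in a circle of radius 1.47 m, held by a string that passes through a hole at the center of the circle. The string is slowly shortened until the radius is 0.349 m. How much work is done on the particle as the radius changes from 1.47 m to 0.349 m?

The constraining force is radial, so m r² ω about the center is conserved.
ω₂ = ω₁ (r₁/r₂)² = (5.69)(1.47/0.349)² = 100.9 rad/s.
W = ΔKE = ½m(v₂² − v₁²) = 925.3 J.

W ≈ 925 J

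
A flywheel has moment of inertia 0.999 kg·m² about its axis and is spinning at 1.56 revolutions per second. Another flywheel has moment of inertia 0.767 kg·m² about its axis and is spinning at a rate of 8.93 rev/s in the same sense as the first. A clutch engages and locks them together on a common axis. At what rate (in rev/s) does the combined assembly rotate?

|ω_f| ≈ 4.76 rev/s

No external torque acts about the common axis, so total angular momentum is conserved.
Taking A's sense as positive: L = (0.9990)(1.56) + (0.7670)(8.93) = 8.408 kg·m²·rev/s.
Combined I = 0.9990 + 0.7670 = 1.766 kg·m².
ω_f = L / I = 8.408 / 1.766 = 4.761 rev/s.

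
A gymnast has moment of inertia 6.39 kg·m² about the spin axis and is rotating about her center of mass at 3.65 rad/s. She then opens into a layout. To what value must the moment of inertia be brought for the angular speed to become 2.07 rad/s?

No external torque acts about the spin axis, so angular momentum is conserved.
I₂ = I₁ω₁ / ω₂ = (6.39)(3.65) / (2.07) = 11.27 kg·m².

I₂ ≈ 11.3 kg·m²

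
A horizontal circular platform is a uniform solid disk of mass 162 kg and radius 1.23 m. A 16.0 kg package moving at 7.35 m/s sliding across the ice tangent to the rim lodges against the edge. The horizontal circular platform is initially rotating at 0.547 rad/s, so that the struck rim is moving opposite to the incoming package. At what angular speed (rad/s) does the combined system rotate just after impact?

|ω_f| ≈ 0.529 rad/s

The axle reaction passes through the central axle and exerts no torque about it; angular momentum about the central axle is conserved through the impact.
I_p = ½(162)(1.23)² = 122.5 kg·m². Taking the sense of the package's angular momentum as positive, L_{package} = m v R = (16.0)(7.35)(1.23) = 144.6 kg·m²/s.
L_i = −I_p ω_p + m v R = −(122.5)(0.547) + 144.6 = 77.62 kg·m²/s.
After sticking, I_f = I_p + m R² = 122.5 + (16.0)(1.23)² = 146.8 kg·m².
ω_f = L_i / I_f = 77.62 / 146.8 = 0.5289 rad/s.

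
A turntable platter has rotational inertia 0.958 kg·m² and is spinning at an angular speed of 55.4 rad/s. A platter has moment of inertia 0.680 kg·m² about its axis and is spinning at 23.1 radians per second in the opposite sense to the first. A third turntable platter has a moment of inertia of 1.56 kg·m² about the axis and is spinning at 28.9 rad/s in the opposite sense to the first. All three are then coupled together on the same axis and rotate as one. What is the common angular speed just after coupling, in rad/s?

The coupling torques are internal; angular momentum about the shared axis is conserved.
Taking A's sense as positive: L = (0.9580)(55.4) − (0.6800)(23.1) − (1.560)(28.9) = -7.719 kg·m²·rad/s.
Combined I = 0.9580 + 0.6800 + 1.560 = 3.198 kg·m².
ω_f = L / I = -7.719 / 3.198 = -2.414 rad/s.

|ω_f| ≈ 2.41 rad/s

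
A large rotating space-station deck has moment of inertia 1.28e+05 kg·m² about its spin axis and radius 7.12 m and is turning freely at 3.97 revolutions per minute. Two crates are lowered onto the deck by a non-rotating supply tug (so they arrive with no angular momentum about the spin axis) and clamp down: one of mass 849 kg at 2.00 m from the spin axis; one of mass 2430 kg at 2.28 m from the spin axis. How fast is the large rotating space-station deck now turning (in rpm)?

The added mass arrives with no angular momentum about the spin axis, and any external torque about the spin axis is negligible, so the system's angular momentum is conserved.
Added inertia Σmr² = (849)(2.00)² + (2430)(2.28)² = 16030 kg·m²; I_f = 1.280e+05 + 16030 = 1.440e+05 kg·m².
ω_f = I_p ω_i / I_f = (1.280e+05)(3.97) / 1.440e+05 = 3.528 rpm.

ω_f ≈ 3.53 rpm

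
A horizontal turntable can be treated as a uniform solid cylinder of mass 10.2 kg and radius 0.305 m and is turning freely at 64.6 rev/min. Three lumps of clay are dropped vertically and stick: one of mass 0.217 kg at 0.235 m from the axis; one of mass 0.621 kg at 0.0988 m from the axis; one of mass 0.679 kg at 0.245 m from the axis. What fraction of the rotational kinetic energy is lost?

fraction ≈ 0.110

The added mass arrives with no angular momentum about the axis, and any external torque about the axis is negligible, so the system's angular momentum is conserved.
I_p = ½(10.2)(0.305)² = 0.4744 kg·m².
Added inertia Σmr² = (0.217)(0.235)² + (0.621)(0.0988)² + (0.679)(0.245)² = 0.05880 kg·m²; I_f = 0.4744 + 0.05880 = 0.5332 kg·m².
ω_f = I_p ω_i / I_f = (0.4744)(64.6) / 0.5332 = 57.48 rpm.
KE_i = ½(0.4744)(6.765 rad/s)² = 10.86 J; KE_f = ½(0.5332)(6.019)² = 9.659 J.
Fraction lost = 0.1103.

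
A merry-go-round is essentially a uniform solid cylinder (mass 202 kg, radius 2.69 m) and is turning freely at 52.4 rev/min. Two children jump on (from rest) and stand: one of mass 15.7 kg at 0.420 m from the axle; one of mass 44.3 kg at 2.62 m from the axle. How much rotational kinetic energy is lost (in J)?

No external torque acts about the axle; L_before = L_after.
I_p = ½(202)(2.69)² = 730.8 kg·m².
Added inertia Σmr² = (15.7)(0.420)² + (44.3)(2.62)² = 306.9 kg·m²; I_f = 730.8 + 306.9 = 1038 kg·m².
ω_f = I_p ω_i / I_f = (730.8)(52.4) / 1038 = 36.90 rpm.
KE_i = ½(730.8)(5.487 rad/s)² = 11000 J; KE_f = ½(1038)(3.865)² = 7749 J.

energy lost ≈ 3250 J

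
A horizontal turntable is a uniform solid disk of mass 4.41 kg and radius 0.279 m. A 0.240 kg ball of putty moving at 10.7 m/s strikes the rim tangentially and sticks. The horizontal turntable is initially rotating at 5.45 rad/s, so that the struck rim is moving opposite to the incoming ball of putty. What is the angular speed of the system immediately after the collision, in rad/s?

|ω_f| ≈ 1.15 rad/s

The axle reaction passes through the axle and exerts no torque about it; angular momentum about the axle is conserved through the impact.
I_p = ½(4.41)(0.279)² = 0.1716 kg·m². Taking the sense of the ball of putty's angular momentum as positive, L_{ball} = m v R = (0.240)(10.7)(0.279) = 0.7165 kg·m²/s.
L_i = −I_p ω_p + m v R = −(0.1716)(5.45) + 0.7165 = -0.2190 kg·m²/s.
After sticking, I_f = I_p + m R² = 0.1716 + (0.240)(0.279)² = 0.1903 kg·m².
ω_f = L_i / I_f = -0.2190 / 0.1903 = -1.150 rad/s.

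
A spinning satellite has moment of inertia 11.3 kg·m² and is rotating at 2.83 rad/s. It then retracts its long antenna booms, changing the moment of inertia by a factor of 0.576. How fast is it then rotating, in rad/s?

ω₂ ≈ 4.91 rad/s

Angular momentum about the spin axis is conserved since the torque about it is zero.
I₂ = 0.576 × 11.3 = 6.509 kg·m².
ω₂ = I₁ω₁ / I₂ = (11.30)(2.83 rad/s) / (6.509) = 4.913 rad/s.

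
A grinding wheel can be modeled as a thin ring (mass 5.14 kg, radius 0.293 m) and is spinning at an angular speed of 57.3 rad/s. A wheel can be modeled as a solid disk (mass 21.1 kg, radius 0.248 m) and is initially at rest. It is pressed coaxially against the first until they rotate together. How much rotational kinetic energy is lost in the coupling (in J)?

ΔKE lost ≈ 431 J

The coupling torques are internal; angular momentum about the shared axis is conserved.
Moments of inertia: I_A = (5.14)(0.293)² = 0.4413 kg·m²; I_B = ½(21.1)(0.248)² = 0.6489 kg·m².
Taking A's sense as positive: L = (0.4413)(57.3) = 25.28 kg·m²·rad/s.
Combined I = 0.4413 + 0.6489 = 1.090 kg·m².
ω_f = L / I = 25.28 / 1.090 = 23.19 rad/s.
KE_i = ½ΣIω² = 724.4 J; KE_f = ½(1.090)(23.19)² = 293.2 J.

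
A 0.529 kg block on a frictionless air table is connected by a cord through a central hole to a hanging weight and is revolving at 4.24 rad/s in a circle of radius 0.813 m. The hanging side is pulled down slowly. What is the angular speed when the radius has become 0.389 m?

ω₂ ≈ 18.5 rad/s

The constraining force is radial, so m r² ω about the center is conserved.
ω₂ = ω₁ (r₁/r₂)² = (4.24)(0.813/0.389)² = 18.52 rad/s.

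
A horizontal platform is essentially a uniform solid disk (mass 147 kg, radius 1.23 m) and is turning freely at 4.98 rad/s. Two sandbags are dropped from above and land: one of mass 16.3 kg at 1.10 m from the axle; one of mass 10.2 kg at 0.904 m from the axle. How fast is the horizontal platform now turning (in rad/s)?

No external torque acts about the axle; L_before = L_after.
I_p = ½(147)(1.23)² = 111.2 kg·m².
Added inertia Σmr² = (16.3)(1.10)² + (10.2)(0.904)² = 28.06 kg·m²; I_f = 111.2 + 28.06 = 139.3 kg·m².
ω_f = I_p ω_i / I_f = (111.2)(4.98) / 139.3 = 3.977 rad/s.

ω_f ≈ 3.98 rad/s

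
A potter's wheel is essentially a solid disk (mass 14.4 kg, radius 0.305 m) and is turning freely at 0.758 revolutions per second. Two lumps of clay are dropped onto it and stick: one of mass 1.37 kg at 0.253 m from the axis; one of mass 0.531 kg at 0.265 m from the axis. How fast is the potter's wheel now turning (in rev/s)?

No external torque acts about the axis; L_before = L_after.
I_p = ½(14.4)(0.305)² = 0.6698 kg·m².
Added inertia Σmr² = (1.37)(0.253)² + (0.531)(0.265)² = 0.1250 kg·m²; I_f = 0.6698 + 0.1250 = 0.7948 kg·m².
ω_f = I_p ω_i / I_f = (0.6698)(0.758) / 0.7948 = 0.6388 rev/s.

ω_f ≈ 0.639 rev/s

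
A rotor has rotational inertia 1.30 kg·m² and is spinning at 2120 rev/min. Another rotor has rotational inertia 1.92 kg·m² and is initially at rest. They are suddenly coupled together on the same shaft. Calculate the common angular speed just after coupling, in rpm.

|ω_f| ≈ 856 rpm

The coupling torques are internal; angular momentum about the shared axis is conserved.
Taking A's sense as positive: L = (1.300)(2120) = 2756 kg·m²·rpm.
Combined I = 1.300 + 1.920 = 3.220 kg·m².
ω_f = L / I = 2756 / 3.220 = 855.9 rpm.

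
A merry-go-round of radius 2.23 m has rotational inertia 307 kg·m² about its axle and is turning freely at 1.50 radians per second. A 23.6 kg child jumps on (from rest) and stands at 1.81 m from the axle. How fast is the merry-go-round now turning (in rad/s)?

ω_f ≈ 1.20 rad/s

No external torque acts about the axle; L_before = L_after.
Added inertia Σmr² = (23.6)(1.81)² = 77.32 kg·m²; I_f = 307.0 + 77.32 = 384.3 kg·m².
ω_f = I_p ω_i / I_f = (307.0)(1.50) / 384.3 = 1.198 rad/s.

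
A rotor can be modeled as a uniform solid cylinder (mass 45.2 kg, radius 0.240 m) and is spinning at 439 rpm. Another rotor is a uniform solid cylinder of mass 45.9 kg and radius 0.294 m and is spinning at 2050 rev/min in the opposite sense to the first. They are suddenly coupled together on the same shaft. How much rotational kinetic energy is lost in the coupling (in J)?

The coupling torques are internal; angular momentum about the shared axis is conserved.
Moments of inertia: I_A = ½(45.2)(0.240)² = 1.302 kg·m²; I_B = ½(45.9)(0.294)² = 1.984 kg·m².
Taking A's sense as positive: L = (1.302)(439) − (1.984)(2050) = -3495 kg·m²·rpm.
Combined I = 1.302 + 1.984 = 3.285 kg·m².
ω_f = L / I = -3495 / 3.285 = -1064 rpm.
KE_i = ½ΣIω² = 47090 J; KE_f = ½(3.285)(111.4)² = 20390 J.

ΔKE lost ≈ 26700 J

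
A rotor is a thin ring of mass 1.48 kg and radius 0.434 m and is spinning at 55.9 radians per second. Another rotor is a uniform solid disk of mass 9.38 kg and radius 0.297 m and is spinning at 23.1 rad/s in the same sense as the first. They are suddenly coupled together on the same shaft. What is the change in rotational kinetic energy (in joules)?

No external torque acts about the common axis, so total angular momentum is conserved.
Moments of inertia: I_A = (1.48)(0.434)² = 0.2788 kg·m²; I_B = ½(9.38)(0.297)² = 0.4137 kg·m².
Taking A's sense as positive: L = (0.2788)(55.9) + (0.4137)(23.1) = 25.14 kg·m²·rad/s.
Combined I = 0.2788 + 0.4137 = 0.6925 kg·m².
ω_f = L / I = 25.14 / 0.6925 = 36.30 rad/s.
KE_i = ½ΣIω² = 545.9 J; KE_f = ½(0.6925)(36.30)² = 456.3 J.

ΔKE ≈ -89.6 J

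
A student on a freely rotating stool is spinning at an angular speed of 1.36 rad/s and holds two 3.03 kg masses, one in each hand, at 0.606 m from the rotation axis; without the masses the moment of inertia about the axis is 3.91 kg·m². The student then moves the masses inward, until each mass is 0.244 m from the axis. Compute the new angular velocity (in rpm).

ω₂ ≈ 18.7 rpm

No external torque acts about the spin axis, so angular momentum is conserved.
I₁ = 3.91 + 2(3.03)(0.606)² = 6.135 kg·m²; I₂ = 3.91 + 2(3.03)(0.244)² = 4.271 kg·m².
ω₂ = I₁ω₁ / I₂ = (6.135)(1.36 rad/s) / (4.271) = 1.954 rad/s = 18.66 rpm.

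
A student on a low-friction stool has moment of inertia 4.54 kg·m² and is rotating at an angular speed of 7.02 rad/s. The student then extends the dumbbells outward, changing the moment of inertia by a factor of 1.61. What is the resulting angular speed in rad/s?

ω₂ ≈ 4.36 rad/s

No external torque acts about the spin axis, so angular momentum is conserved.
I₂ = 1.61 × 4.54 = 7.309 kg·m².
ω₂ = I₁ω₁ / I₂ = (4.540)(7.02 rad/s) / (7.309) = 4.360 rad/s.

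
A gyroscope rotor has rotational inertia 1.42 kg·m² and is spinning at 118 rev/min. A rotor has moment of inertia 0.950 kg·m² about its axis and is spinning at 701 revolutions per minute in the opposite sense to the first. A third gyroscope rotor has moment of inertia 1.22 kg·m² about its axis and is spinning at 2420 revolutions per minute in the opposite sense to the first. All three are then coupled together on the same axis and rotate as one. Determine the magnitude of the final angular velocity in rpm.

|ω_f| ≈ 961 rpm

No external torque acts about the common axis, so total angular momentum is conserved.
Taking A's sense as positive: L = (1.420)(118) − (0.9500)(701) − (1.220)(2420) = -3451 kg·m²·rpm.
Combined I = 1.420 + 0.9500 + 1.220 = 3.590 kg·m².
ω_f = L / I = -3451 / 3.590 = -961.2 rpm.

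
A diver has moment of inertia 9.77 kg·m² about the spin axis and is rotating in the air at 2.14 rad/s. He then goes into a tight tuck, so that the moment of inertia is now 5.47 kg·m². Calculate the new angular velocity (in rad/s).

No external torque acts about the spin axis, so angular momentum is conserved.
ω₂ = I₁ω₁ / I₂ = (9.770)(2.14 rad/s) / (5.470) = 3.822 rad/s.

ω₂ ≈ 3.82 rad/s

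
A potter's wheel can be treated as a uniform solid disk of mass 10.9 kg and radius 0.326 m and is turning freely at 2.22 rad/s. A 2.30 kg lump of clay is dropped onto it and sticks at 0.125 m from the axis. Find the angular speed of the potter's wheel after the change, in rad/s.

ω_f ≈ 2.09 rad/s

The added mass arrives with no angular momentum about the axis, and any external torque about the axis is negligible, so the system's angular momentum is conserved.
I_p = ½(10.9)(0.326)² = 0.5792 kg·m².
Added inertia Σmr² = (2.30)(0.125)² = 0.03594 kg·m²; I_f = 0.5792 + 0.03594 = 0.6151 kg·m².
ω_f = I_p ω_i / I_f = (0.5792)(2.22) / 0.6151 = 2.090 rad/s.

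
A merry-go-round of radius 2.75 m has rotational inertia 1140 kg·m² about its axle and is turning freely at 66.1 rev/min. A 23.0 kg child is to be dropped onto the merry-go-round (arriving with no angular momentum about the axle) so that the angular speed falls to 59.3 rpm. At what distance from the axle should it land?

No external torque acts about the axle; L_before = L_after.
I_p ω_i = (I_p + m r²) ω_f ⇒ m r² = I_p(ω_i/ω_f − 1) = 1140(66.1/59.3 − 1) = 130.7 kg·m².
r = √(130.7/23.0) = 2.384 m.

r ≈ 2.38 m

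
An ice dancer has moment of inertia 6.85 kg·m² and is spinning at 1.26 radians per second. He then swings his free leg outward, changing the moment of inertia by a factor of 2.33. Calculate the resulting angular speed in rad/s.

ω₂ ≈ 0.541 rad/s

Angular momentum about the spin axis is conserved since the torque about it is zero.
I₂ = 2.33 × 6.85 = 15.96 kg·m².
ω₂ = I₁ω₁ / I₂ = (6.850)(1.26 rad/s) / (15.96) = 0.5408 rad/s.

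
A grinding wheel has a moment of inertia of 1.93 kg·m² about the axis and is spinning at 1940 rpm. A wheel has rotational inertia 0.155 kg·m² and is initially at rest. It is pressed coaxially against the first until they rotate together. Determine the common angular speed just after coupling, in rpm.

No external torque acts about the common axis, so total angular momentum is conserved.
Taking A's sense as positive: L = (1.930)(1940) = 3744 kg·m²·rpm.
Combined I = 1.930 + 0.1550 = 2.085 kg·m².
ω_f = L / I = 3744 / 2.085 = 1796 rpm.

|ω_f| ≈ 1800 rpm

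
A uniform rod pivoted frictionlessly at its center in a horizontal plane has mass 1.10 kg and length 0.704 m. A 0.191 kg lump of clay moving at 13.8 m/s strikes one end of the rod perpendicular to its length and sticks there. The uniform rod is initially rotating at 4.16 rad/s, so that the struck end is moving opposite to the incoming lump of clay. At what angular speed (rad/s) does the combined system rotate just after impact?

|ω_f| ≈ 10.7 rad/s

The axle reaction passes through the pivot and exerts no torque about it; angular momentum about the pivot is conserved through the impact.
I_p = (1/12)(1.10)(0.704)² = 0.04543 kg·m². Taking the sense of the lump of clay's angular momentum as positive, L_{lump} = m v R = (0.191)(13.8)(0.704/2) = 0.9278 kg·m²/s.
L_i = −I_p ω_p + m v R = −(0.04543)(4.16) + 0.9278 = 0.7388 kg·m²/s.
After sticking, I_f = I_p + m R² = 0.04543 + (0.191)(0.704/2)² = 0.06910 kg·m².
ω_f = L_i / I_f = 0.7388 / 0.06910 = 10.69 rad/s.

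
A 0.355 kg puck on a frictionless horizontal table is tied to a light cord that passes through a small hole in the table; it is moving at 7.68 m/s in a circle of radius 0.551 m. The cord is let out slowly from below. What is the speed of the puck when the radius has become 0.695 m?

Central (radial) force ⇒ zero torque about the center ⇒ m v r is constant.
v₂ = v₁ r₁ / r₂ = (7.68)(0.551) / (0.695) = 6.089 m/s.

v₂ ≈ 6.09 m/s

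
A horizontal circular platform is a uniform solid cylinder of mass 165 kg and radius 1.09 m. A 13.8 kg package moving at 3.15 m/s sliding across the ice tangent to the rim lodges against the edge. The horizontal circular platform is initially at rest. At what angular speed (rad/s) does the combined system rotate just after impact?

|ω_f| ≈ 0.414 rad/s

The axle reaction passes through the central axle and exerts no torque about it; angular momentum about the central axle is conserved through the impact.
I_p = ½(165)(1.09)² = 98.02 kg·m². Taking the sense of the package's angular momentum as positive, L_{package} = m v R = (13.8)(3.15)(1.09) = 47.38 kg·m²/s.
L_i = 0 + 47.38 = 47.38 kg·m²/s.
After sticking, I_f = I_p + m R² = 98.02 + (13.8)(1.09)² = 114.4 kg·m².
ω_f = L_i / I_f = 47.38 / 114.4 = 0.4141 rad/s.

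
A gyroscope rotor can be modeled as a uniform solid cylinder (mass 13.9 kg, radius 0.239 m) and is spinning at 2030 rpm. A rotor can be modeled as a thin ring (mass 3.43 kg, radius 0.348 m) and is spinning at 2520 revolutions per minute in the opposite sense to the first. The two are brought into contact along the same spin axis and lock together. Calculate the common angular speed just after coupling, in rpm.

|ω_f| ≈ 297 rpm

No external torque acts about the common axis, so total angular momentum is conserved.
Moments of inertia: I_A = ½(13.9)(0.239)² = 0.3970 kg·m²; I_B = (3.43)(0.348)² = 0.4154 kg·m².
Taking A's sense as positive: L = (0.3970)(2030) − (0.4154)(2520) = -240.9 kg·m²·rpm.
Combined I = 0.3970 + 0.4154 = 0.8124 kg·m².
ω_f = L / I = -240.9 / 0.8124 = -296.5 rpm.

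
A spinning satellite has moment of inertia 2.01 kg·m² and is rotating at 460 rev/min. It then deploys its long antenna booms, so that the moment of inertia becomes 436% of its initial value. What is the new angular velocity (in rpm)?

ω₂ ≈ 106 rpm

No external torque acts about the spin axis, so angular momentum is conserved.
I₂ = 4.36 × 2.01 = 8.764 kg·m².
ω₂ = I₁ω₁ / I₂ = (2.010)(460 rpm) / (8.764) = 105.5 rpm.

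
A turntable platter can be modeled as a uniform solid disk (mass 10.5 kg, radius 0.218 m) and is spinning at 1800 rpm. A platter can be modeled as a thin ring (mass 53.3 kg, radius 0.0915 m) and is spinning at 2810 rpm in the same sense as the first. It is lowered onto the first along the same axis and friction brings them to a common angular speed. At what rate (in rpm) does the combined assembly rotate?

|ω_f| ≈ 2450 rpm

The coupling torques are internal; angular momentum about the shared axis is conserved.
Moments of inertia: I_A = ½(10.5)(0.218)² = 0.2495 kg·m²; I_B = (53.3)(0.0915)² = 0.4462 kg·m².
Taking A's sense as positive: L = (0.2495)(1800) + (0.4462)(2810) = 1703 kg·m²·rpm.
Combined I = 0.2495 + 0.4462 = 0.6957 kg·m².
ω_f = L / I = 1703 / 0.6957 = 2448 rpm.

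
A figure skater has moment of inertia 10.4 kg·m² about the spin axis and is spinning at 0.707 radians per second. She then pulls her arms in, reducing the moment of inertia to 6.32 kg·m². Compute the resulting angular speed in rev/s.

ω₂ ≈ 0.185 rev/s

No external torque acts about the spin axis, so angular momentum is conserved.
ω₂ = I₁ω₁ / I₂ = (10.40)(0.707 rad/s) / (6.320) = 1.163 rad/s = 0.1852 rev/s.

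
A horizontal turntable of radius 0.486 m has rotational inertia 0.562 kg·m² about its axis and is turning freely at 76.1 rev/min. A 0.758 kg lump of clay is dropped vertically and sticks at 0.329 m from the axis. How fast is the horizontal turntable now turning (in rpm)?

The added mass arrives with no angular momentum about the axis, and any external torque about the axis is negligible, so the system's angular momentum is conserved.
Added inertia Σmr² = (0.758)(0.329)² = 0.08205 kg·m²; I_f = 0.5620 + 0.08205 = 0.6440 kg·m².
ω_f = I_p ω_i / I_f = (0.5620)(76.1) / 0.6440 = 66.41 rpm.

ω_f ≈ 66.4 rpm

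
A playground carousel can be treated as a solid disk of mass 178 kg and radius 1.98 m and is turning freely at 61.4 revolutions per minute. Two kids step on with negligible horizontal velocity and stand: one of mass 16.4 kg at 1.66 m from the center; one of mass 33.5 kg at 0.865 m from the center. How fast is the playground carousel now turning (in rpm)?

ω_f ≈ 51.1 rpm

The added mass arrives with no angular momentum about the center, and any external torque about the center is negligible, so the system's angular momentum is conserved.
I_p = ½(178)(1.98)² = 348.9 kg·m².
Added inertia Σmr² = (16.4)(1.66)² + (33.5)(0.865)² = 70.26 kg·m²; I_f = 348.9 + 70.26 = 419.2 kg·m².
ω_f = I_p ω_i / I_f = (348.9)(61.4) / 419.2 = 51.11 rpm.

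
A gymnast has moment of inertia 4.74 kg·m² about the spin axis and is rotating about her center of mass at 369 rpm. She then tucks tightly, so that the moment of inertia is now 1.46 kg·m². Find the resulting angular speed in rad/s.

Angular momentum about the spin axis is conserved since the torque about it is zero.
ω₂ = I₁ω₁ / I₂ = (4.740)(369 rpm) / (1.460) = 1198 rpm = 125.5 rad/s.

ω₂ ≈ 125 rad/s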